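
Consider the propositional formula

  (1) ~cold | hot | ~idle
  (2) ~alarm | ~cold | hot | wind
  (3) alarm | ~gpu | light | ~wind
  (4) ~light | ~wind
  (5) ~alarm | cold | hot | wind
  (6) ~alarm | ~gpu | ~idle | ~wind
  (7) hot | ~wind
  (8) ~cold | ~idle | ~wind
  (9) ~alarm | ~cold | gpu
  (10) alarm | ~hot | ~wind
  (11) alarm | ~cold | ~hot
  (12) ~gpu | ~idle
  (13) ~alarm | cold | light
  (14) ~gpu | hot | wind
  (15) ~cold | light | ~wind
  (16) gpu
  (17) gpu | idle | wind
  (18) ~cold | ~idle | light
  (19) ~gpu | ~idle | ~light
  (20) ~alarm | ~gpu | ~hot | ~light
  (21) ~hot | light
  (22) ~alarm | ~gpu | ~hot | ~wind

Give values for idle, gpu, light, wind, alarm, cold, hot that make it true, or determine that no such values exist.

idle = False, gpu = True, light = True, wind = False, alarm = False, cold = False, hot = True

Unit clause (gpu) forces gpu = True.
In (~gpu | ~idle) only ~idle is left, so idle = False.
Try light = False:
  (~hot | light) forces hot = False.
  (hot | ~wind) forces wind = False.
  clause (~gpu | hot | wind) is falsified — backtrack.
So light = True.
  then (~light | ~wind) forces wind = False.
  then (~gpu | hot | wind) forces hot = True.
  then (~alarm | ~gpu | ~hot | ~light) forces alarm = False.
  then (alarm | ~cold | ~hot) forces cold = False.
All clauses satisfied.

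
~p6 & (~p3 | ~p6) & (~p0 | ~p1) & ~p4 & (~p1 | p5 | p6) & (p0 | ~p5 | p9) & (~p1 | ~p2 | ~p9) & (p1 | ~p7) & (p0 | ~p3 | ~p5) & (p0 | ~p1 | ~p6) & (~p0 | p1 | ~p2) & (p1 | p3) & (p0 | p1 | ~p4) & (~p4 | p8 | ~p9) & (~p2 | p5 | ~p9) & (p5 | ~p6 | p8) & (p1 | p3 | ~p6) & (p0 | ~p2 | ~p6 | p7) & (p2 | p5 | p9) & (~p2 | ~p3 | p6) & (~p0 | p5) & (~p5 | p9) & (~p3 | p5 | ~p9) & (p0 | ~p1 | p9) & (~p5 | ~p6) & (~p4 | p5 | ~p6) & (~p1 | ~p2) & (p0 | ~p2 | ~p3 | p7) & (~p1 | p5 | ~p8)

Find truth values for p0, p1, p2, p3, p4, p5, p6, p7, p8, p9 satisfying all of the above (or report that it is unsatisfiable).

Unit clause (~p6) forces p6 = False.
Unit clause (~p4) forces p4 = False.
Set p0 = True.
  then (~p0 | ~p1) forces p1 = False.
  then (p1 | ~p7) forces p7 = False.
  then (~p0 | p1 | ~p2) forces p2 = False.
  then (p1 | p3) forces p3 = True.
  then (~p0 | p5) forces p5 = True.
  then (~p5 | p9) forces p9 = True.
Set p8 = False.
All clauses satisfied.

p0=T, p1=F, p2=F, p3=T, p4=F, p5=T, p6=F, p7=F, p8=F, p9=T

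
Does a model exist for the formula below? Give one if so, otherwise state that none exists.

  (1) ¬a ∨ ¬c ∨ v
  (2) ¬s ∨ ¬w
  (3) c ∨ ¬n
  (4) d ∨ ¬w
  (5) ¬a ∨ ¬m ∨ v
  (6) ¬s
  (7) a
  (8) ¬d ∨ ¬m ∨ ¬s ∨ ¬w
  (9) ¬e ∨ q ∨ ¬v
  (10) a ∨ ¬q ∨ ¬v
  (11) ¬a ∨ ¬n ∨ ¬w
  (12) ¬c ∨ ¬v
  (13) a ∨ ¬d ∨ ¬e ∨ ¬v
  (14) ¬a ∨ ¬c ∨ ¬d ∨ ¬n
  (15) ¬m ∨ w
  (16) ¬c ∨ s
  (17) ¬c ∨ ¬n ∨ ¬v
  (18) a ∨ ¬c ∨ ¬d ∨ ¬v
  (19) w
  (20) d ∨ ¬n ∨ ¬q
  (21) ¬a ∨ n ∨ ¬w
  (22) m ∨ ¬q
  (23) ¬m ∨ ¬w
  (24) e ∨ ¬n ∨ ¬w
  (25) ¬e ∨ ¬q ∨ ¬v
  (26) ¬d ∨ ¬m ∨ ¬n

UNSATISFIABLE

Case w = True:
  (¬s ∨ ¬w) forces s = False.
  (d ∨ ¬w) forces d = True.
  (a) forces a = True.
  (¬a ∨ ¬n ∨ ¬w) forces n = False.
  Clause (¬a ∨ n ∨ ¬w) is falsified — contradiction.
Case w = False:
  Clause (w) is falsified — contradiction.
Both cases fail, so the formula is unsatisfiable.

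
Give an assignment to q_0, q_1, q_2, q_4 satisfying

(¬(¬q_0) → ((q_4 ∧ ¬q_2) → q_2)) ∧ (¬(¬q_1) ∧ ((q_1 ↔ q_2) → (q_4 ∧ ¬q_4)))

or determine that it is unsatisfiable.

q_0=F; q_1=T; q_2=F; q_4=F

  ¬(¬q_0) → ((q_4 ∧ ¬q_2) → q_2) = True
    ¬(¬q_0) = False
      ¬q_0 = True
    (q_4 ∧ ¬q_2) → q_2 = True
      q_4 ∧ ¬q_2 = False
        ¬q_2 = True
  ¬(¬q_1) ∧ ((q_1 ↔ q_2) → (q_4 ∧ ¬q_4)) = True
    ¬(¬q_1) = True
      ¬q_1 = False
    (q_1 ↔ q_2) → (q_4 ∧ ¬q_4) = True
      q_1 ↔ q_2 = False
      q_4 ∧ ¬q_4 = False
        ¬q_4 = True
Both conjuncts True, so the formula holds.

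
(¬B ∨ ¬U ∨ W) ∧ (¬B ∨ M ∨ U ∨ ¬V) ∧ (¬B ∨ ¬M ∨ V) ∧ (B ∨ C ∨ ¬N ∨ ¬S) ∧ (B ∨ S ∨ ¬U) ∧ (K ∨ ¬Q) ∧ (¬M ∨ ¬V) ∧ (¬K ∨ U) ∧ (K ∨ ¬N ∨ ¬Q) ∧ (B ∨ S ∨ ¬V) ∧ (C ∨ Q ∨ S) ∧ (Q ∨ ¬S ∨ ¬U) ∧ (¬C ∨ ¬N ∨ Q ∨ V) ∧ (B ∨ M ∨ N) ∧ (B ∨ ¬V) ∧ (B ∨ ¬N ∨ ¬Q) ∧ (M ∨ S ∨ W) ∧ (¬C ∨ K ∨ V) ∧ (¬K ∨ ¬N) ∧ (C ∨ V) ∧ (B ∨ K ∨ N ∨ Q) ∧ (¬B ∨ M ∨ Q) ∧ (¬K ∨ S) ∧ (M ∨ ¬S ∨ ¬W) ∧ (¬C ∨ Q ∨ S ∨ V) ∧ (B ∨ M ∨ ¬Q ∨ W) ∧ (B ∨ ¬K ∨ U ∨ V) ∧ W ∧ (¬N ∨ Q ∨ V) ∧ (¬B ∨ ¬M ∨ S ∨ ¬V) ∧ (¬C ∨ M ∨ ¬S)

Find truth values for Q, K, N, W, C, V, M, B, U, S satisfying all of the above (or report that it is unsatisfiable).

Q: True; K: True; N: False; W: True; C: True; V: False; M: True; B: False; U: True; S: True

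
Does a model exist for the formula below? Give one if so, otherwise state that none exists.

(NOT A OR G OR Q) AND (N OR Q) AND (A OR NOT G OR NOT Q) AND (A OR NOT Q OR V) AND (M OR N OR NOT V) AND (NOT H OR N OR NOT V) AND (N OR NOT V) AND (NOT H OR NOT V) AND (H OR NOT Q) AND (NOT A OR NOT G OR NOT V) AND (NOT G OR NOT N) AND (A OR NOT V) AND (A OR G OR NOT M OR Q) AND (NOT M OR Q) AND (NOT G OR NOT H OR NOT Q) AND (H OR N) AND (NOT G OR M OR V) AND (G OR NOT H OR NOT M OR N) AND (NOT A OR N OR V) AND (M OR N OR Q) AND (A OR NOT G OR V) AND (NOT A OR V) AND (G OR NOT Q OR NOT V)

Try G = True:
  (NOT G OR NOT N) forces N = False.
  (N OR Q) forces Q = True.
  (A OR NOT G OR NOT Q) forces A = True.
  (N OR NOT V) forces V = False.
  clause (NOT A OR N OR V) is falsified — backtrack.
So G = False.
Set M = False.
Set H = True.
  then (NOT H OR NOT V) forces V = False.
  then (NOT A OR V) forces A = False.
  then (A OR NOT Q OR V) forces Q = False.
  then (M OR N OR Q) forces N = True.
All clauses satisfied.

G = False, M = False, H = True, A = False, V = False, N = True, Q = False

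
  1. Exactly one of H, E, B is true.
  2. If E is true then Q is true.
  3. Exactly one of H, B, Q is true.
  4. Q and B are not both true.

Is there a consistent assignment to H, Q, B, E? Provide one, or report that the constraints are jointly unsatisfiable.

H = False, Q = False, B = True, E = False

  (1) {H, E, B}: 1 true — exactly one ✓
  (2) E=F ⇒ Q: vacuous ✓
  (3) {H, B, Q}: 1 true — exactly one ✓
  (4) Q=F, B=T — not both ✓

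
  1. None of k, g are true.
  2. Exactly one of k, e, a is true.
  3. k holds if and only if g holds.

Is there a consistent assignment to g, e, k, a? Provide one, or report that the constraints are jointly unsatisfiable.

g = False, e = False, k = False, a = True

  (1) {k, g}: 0 true — none ✓
  (2) {k, e, a}: 1 true — exactly one ✓
  (3) k=F, g=F — same ✓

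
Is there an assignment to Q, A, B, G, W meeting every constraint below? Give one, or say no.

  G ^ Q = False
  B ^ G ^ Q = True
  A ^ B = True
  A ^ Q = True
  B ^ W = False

Q=T, A=F, B=T, G=T, W=T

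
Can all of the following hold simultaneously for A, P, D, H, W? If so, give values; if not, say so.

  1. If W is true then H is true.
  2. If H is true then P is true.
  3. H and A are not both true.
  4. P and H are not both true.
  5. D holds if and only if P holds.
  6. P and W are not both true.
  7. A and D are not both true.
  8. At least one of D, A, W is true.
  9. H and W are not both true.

A: False, P: True, D: True, H: False, W: False

  (1) W=F ⇒ H: vacuous ✓
  (2) H=F ⇒ P: vacuous ✓
  (3) H=F, A=F — not both ✓
  (4) P=T, H=F — not both ✓
  (5) D=T, P=T — same ✓
  (6) P=T, W=F — not both ✓
  (7) A=F, D=T — not both ✓
  (8) {D, A, W}: 1 true — at least one ✓
  (9) H=F, W=F — not both ✓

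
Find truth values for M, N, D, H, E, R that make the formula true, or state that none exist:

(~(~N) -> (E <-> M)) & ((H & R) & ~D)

M = True, N = True, D = False, H = True, E = True, R = True

  ~(~N) -> (E <-> M) = True
    ~(~N) = True
      ~N = False
    E <-> M = True
  (H & R) & ~D = True
    H & R = True
    ~D = True
Both conjuncts True, so the formula holds.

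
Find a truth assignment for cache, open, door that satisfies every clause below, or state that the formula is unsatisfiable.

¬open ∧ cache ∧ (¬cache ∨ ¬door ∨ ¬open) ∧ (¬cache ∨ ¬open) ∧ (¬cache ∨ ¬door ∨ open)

cache = True; open = False; door = False

Unit clause (¬open) forces open = False.
Unit clause (cache) forces cache = True.
In (¬cache ∨ ¬door ∨ open) only ¬door is left, so door = False.
All clauses satisfied.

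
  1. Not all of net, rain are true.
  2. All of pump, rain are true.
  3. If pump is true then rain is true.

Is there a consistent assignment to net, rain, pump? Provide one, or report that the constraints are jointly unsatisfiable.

net: False, rain: True, pump: True

  (1) {net, rain}: 1/2 true — not all ✓
  (2) {pump, rain}: all 2 true ✓
  (3) pump=T ⇒ rain: T ✓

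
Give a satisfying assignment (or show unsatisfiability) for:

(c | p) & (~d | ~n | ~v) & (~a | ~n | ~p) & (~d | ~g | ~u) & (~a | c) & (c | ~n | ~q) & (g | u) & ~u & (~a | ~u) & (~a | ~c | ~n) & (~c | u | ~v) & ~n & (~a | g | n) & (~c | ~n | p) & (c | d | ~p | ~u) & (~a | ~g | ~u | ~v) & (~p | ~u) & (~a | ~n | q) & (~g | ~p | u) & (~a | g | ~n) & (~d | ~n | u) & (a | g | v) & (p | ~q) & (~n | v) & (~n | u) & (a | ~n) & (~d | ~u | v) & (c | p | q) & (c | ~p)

v=F, u=F, q=F, n=F, g=T, c=T, a=F, p=F, d=T

Unit clause (~u) forces u = False.
Unit clause (~n) forces n = False.
In (g | u) only g is left, so g = True.
In (~g | ~p | u) only ~p is left, so p = False.
In (p | ~q) only ~q is left, so q = False.
In (c | p | q) only c is left, so c = True.
In (~c | u | ~v) only ~v is left, so v = False.
Set a = False.
Set d = True.
All clauses satisfied.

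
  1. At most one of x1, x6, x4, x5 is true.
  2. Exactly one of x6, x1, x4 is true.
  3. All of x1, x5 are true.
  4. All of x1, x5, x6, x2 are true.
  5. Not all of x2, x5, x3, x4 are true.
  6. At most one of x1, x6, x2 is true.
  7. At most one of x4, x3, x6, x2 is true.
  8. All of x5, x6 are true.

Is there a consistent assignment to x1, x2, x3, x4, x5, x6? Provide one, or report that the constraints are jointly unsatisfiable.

Case x2 = True:
  (3) forces x1 = True.
  Constraint (6) is violated (x1=T, x2=T) — contradiction.
Case x2 = False:
  Constraint (4) is violated (x2=F) — contradiction.
Both cases fail — unsatisfiable.

No satisfying assignment exists.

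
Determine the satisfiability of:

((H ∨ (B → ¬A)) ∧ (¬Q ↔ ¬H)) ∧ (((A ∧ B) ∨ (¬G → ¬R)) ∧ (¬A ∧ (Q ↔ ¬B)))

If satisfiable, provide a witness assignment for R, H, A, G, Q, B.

R: False, H: False, A: False, G: False, Q: False, B: True

  (H ∨ (B → ¬A)) ∧ (¬Q ↔ ¬H) = True
    H ∨ (B → ¬A) = True
      B → ¬A = True
        ¬A = True
    ¬Q ↔ ¬H = True
      ¬Q = True
      ¬H = True
  ((A ∧ B) ∨ (¬G → ¬R)) ∧ (¬A ∧ (Q ↔ ¬B)) = True
    (A ∧ B) ∨ (¬G → ¬R) = True
      A ∧ B = False
      ¬G → ¬R = True
        ¬G = True
        ¬R = True
    ¬A ∧ (Q ↔ ¬B) = True
      ¬A = True
      Q ↔ ¬B = True
        ¬B = False
Both conjuncts True, so the formula holds.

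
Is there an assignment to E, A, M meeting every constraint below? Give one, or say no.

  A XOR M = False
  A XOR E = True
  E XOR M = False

No satisfying assignment exists.

Adding constraints 1, 2, 3 mod 2: every variable appears an even number of times on the left, so the left side is 0.
But the right sides sum to 1 (mod 2). 0 ≠ 1 — the system is inconsistent.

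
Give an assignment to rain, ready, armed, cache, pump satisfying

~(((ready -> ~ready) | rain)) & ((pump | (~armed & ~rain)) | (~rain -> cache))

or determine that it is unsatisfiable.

rain = False, ready = True, armed = True, cache = True, pump = False

  ~(((ready -> ~ready) | rain)) = True
    (ready -> ~ready) | rain = False
      ready -> ~ready = False
        ~ready = False
  (pump | (~armed & ~rain)) | (~rain -> cache) = True
    pump | (~armed & ~rain) = False
      ~armed & ~rain = False
        ~armed = False
        ~rain = True
    ~rain -> cache = True
      ~rain = True
Both conjuncts True, so the formula holds.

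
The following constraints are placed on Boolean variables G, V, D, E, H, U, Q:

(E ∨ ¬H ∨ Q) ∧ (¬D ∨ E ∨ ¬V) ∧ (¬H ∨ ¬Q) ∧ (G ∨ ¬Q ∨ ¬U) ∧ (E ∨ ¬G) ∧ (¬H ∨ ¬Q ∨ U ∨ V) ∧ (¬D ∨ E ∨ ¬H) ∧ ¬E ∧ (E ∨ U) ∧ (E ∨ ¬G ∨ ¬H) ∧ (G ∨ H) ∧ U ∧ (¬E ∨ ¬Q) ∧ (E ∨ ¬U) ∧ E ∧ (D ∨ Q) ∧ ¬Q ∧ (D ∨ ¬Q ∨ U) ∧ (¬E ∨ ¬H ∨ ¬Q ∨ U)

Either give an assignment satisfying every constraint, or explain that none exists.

The formula is unsatisfiable.

Case E = True:
  Clause (¬E) is falsified — contradiction.
Case E = False:
  Clause (E) is falsified — contradiction.
Both cases fail, so the formula is unsatisfiable.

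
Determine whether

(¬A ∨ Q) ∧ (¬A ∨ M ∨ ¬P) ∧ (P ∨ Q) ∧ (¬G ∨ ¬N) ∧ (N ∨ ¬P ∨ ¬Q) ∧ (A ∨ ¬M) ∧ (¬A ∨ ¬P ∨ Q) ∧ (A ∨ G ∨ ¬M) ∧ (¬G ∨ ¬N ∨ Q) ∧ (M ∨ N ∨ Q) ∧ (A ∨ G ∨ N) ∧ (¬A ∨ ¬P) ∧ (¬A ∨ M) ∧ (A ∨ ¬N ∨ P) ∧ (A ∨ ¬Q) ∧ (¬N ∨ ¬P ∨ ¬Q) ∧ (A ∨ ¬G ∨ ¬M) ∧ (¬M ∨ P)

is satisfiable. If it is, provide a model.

N: True, Q: False, G: False, A: False, M: False, P: True

Set N = True.
  then (¬G ∨ ¬N) forces G = False.
Try Q = True:
  (A ∨ ¬Q) forces A = True.
  (¬A ∨ ¬P) forces P = False.
  (¬A ∨ M) forces M = True.
  clause (¬M ∨ P) is falsified — backtrack.
So Q = False.
  then (¬A ∨ Q) forces A = False.
  then (P ∨ Q) forces P = True.
  then (A ∨ ¬M) forces M = False.
All clauses satisfied.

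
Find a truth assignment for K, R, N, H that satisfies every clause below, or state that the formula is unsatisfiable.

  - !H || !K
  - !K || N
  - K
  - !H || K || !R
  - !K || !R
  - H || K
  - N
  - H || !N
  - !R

The formula is unsatisfiable.

Case K = True:
  (!H || !K) forces H = False.
  (!K || N) forces N = True.
  Clause (H || !N) is falsified — contradiction.
Case K = False:
  Clause (K) is falsified — contradiction.
Both cases fail, so the formula is unsatisfiable.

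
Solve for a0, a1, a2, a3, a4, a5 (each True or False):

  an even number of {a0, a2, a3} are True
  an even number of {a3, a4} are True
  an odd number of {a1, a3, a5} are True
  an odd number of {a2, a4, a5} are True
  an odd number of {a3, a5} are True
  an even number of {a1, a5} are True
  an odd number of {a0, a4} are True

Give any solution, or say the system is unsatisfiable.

UNSATISFIABLE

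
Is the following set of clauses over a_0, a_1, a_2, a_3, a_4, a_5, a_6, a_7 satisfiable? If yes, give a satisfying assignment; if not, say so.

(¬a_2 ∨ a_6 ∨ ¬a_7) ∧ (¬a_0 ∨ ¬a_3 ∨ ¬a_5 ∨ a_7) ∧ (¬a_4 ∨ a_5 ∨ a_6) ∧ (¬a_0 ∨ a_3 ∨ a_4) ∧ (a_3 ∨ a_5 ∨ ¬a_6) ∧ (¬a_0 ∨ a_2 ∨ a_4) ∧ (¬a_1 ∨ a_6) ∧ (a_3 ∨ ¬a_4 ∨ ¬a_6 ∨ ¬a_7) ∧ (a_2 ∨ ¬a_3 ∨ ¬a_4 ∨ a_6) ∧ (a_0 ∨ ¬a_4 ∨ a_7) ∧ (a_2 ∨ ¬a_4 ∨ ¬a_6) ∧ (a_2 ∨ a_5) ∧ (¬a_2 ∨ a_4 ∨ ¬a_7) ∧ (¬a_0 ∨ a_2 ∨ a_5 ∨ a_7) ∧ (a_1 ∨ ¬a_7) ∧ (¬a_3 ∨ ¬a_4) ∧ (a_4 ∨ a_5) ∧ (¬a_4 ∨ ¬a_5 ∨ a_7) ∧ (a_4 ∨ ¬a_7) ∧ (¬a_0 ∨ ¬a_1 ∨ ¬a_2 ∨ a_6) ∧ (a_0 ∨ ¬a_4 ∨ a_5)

a_0=F, a_1=T, a_2=T, a_3=F, a_4=F, a_5=T, a_6=T, a_7=F

Set a_0 = False.
Set a_1 = True.
  then (¬a_1 ∨ a_6) forces a_6 = True.
Set a_2 = True.
Set a_3 = False.
  then (a_3 ∨ a_5 ∨ ¬a_6) forces a_5 = True.
Try a_4 = True:
  (a_3 ∨ ¬a_4 ∨ ¬a_6 ∨ ¬a_7) forces a_7 = False.
  clause (a_0 ∨ ¬a_4 ∨ a_7) is falsified — backtrack.
So a_4 = False.
  then (¬a_2 ∨ a_4 ∨ ¬a_7) forces a_7 = False.
All clauses satisfied.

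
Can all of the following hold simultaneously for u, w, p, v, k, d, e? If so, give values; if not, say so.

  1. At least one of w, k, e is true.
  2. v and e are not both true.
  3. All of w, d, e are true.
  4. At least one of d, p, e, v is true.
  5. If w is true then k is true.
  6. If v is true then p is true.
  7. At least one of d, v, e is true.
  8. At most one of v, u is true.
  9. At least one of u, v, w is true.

u = False; w = True; p = True; v = False; k = True; d = True; e = True

  (1) {w, k, e}: 3 true — at least one ✓
  (2) v=F, e=T — not both ✓
  (3) {w, d, e}: all 3 true ✓
  (4) {d, p, e, v}: 3 true — at least one ✓
  (5) w=T ⇒ k: T ✓
  (6) v=F ⇒ p: vacuous ✓
  (7) {d, v, e}: 2 true — at least one ✓
  (8) {v, u}: 0 true — at most one ✓
  (9) {u, v, w}: 1 true — at least one ✓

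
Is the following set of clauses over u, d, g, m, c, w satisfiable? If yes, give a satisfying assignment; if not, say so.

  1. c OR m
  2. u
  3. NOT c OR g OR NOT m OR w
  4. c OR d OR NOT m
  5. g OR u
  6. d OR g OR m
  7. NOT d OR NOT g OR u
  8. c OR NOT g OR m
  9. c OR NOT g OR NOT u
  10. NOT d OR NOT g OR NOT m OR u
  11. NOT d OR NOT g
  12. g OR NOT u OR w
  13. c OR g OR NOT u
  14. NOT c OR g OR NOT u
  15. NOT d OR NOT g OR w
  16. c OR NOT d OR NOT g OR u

u = True; d = False; g = True; m = False; c = True; w = True

Unit clause (u) forces u = True.
Try d = True:
  (NOT d OR NOT g) forces g = False.
  (g OR NOT u OR w) forces w = True.
  (c OR g OR NOT u) forces c = True.
  clause (NOT c OR g OR NOT u) is falsified — backtrack.
So d = False.
Try g = False:
  (d OR g OR m) forces m = True.
  (c OR d OR NOT m) forces c = True.
  clause (NOT c OR g OR NOT u) is falsified — backtrack.
So g = True.
  then (c OR NOT g OR NOT u) forces c = True.
Set m = False.
Set w = True.
All clauses satisfied.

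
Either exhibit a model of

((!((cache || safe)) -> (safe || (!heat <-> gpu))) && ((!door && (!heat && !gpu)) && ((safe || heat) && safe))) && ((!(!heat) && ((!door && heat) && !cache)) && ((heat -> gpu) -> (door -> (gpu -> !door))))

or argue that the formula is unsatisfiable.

No satisfying assignment exists.

Case heat = True: the conjunct !heat is False.
Case heat = False: the conjunct !(!heat) becomes !(!False) = False.
Both cases fail — unsatisfiable.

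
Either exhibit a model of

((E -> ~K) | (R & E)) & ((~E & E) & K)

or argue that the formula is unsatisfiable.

Case E = True: the conjunct ~E is False.
Case E = False: the conjunct E is False.
Both cases fail — unsatisfiable.

UNSATISFIABLE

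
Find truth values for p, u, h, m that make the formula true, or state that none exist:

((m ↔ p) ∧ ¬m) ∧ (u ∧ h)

p=F, u=T, h=T, m=F

  (m ↔ p) ∧ ¬m = True
    m ↔ p = True
    ¬m = True
  u ∧ h = True
Both conjuncts True, so the formula holds.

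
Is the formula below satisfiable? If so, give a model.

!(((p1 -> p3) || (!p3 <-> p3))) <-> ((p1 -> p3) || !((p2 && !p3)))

p1: True, p2: False, p3: False

  !(((p1 -> p3) || (!p3 <-> p3))) <-> ((p1 -> p3) || !((p2 && !p3))) = True
    !(((p1 -> p3) || (!p3 <-> p3))) = True
      (p1 -> p3) || (!p3 <-> p3) = False
        p1 -> p3 = False
        !p3 <-> p3 = False
          !p3 = True
    (p1 -> p3) || !((p2 && !p3)) = True
      p1 -> p3 = False
      !((p2 && !p3)) = True
        p2 && !p3 = False
          !p3 = True
The formula evaluates to True.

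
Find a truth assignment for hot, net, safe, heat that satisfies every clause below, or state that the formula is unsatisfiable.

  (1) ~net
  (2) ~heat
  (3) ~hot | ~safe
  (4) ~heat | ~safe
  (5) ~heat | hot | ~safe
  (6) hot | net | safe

Unit clause (~net) forces net = False.
Unit clause (~heat) forces heat = False.
Set hot = True.
  then (~hot | ~safe) forces safe = False.
Check each clause:
  (~net): ~net holds.
  (~heat): ~heat holds.
  (~hot | ~safe): ~safe holds.
  (~heat | ~safe): ~heat holds.
  (~heat | hot | ~safe): ~heat holds.
  (hot | net | safe): hot holds.
All clauses satisfied.

hot: True, net: False, safe: False, heat: False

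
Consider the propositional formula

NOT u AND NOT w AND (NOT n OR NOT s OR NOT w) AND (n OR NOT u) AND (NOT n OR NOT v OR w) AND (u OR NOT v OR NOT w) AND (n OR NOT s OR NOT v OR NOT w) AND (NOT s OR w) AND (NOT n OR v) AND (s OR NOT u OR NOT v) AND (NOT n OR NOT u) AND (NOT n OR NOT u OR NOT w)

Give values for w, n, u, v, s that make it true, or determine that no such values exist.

w=F; n=F; u=F; v=F; s=F

Unit clause (NOT u) forces u = False.
Unit clause (NOT w) forces w = False.
In (NOT s OR w) only NOT s is left, so s = False.
Try n = True:
  (NOT n OR NOT v OR w) forces v = False.
  clause (NOT n OR v) is falsified — backtrack.
So n = False.
Set v = False.
All clauses satisfied.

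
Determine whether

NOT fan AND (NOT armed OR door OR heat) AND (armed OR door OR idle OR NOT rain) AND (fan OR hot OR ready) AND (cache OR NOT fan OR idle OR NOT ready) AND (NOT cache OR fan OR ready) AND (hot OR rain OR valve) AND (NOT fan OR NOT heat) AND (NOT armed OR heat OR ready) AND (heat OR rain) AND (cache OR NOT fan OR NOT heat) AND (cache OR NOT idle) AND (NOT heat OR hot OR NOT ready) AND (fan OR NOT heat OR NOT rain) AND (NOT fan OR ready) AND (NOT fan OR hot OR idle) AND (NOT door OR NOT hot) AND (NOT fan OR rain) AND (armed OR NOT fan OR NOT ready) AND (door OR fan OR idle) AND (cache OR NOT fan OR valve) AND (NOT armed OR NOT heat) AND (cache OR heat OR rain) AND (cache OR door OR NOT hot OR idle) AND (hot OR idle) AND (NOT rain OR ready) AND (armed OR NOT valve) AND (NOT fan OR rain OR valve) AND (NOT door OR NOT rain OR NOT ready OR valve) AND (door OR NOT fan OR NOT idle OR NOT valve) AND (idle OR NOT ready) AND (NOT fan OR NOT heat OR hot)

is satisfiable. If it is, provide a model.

Unit clause (NOT fan) forces fan = False.
Set rain = True.
  then (fan OR NOT heat OR NOT rain) forces heat = False.
  then (NOT rain OR ready) forces ready = True.
  then (idle OR NOT ready) forces idle = True.
  then (cache OR NOT idle) forces cache = True.
Set hot = False.
Set door = False.
  then (NOT armed OR door OR heat) forces armed = False.
  then (armed OR NOT valve) forces valve = False.
All clauses satisfied.

fan: False, rain: True, hot: False, door: False, heat: False, cache: True, ready: True, valve: False, idle: True, armed: False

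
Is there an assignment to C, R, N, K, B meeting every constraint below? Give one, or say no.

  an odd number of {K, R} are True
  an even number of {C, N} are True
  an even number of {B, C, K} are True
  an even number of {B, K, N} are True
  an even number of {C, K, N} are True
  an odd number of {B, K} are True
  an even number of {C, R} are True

C: True; R: True; N: True; K: False; B: True

{K, R}: 1 true → odd ✓
{C, N}: 2 true → even ✓
{B, C, K}: 2 true → even ✓
{B, K, N}: 2 true → even ✓
{C, K, N}: 2 true → even ✓
{B, K}: 1 true → odd ✓
{C, R}: 2 true → even ✓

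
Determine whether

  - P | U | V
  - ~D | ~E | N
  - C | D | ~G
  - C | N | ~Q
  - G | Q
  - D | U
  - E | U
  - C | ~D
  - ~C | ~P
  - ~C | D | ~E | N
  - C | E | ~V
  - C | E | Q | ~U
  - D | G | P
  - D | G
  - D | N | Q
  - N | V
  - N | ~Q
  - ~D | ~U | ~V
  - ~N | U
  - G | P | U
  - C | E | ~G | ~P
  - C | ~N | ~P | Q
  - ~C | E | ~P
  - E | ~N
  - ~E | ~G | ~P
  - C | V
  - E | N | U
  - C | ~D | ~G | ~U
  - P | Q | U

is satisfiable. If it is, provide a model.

Set D = False.
  then (D | U) forces U = True.
  then (D | G) forces G = True.
  then (C | D | ~G) forces C = True.
  then (~C | ~P) forces P = False.
Set V = True.
Set Q = False.
  then (D | N | Q) forces N = True.
  then (E | ~N) forces E = True.
All clauses satisfied.

D=F; V=T; U=T; G=T; C=T; P=F; Q=F; E=T; N=T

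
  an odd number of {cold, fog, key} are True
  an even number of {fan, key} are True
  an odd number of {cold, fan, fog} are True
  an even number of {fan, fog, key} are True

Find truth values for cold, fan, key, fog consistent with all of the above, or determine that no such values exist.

cold = False; fan = True; key = True; fog = False

{cold, fog, key}: 1 true → odd ✓
{fan, key}: 2 true → even ✓
{cold, fan, fog}: 1 true → odd ✓
{fan, fog, key}: 2 true → even ✓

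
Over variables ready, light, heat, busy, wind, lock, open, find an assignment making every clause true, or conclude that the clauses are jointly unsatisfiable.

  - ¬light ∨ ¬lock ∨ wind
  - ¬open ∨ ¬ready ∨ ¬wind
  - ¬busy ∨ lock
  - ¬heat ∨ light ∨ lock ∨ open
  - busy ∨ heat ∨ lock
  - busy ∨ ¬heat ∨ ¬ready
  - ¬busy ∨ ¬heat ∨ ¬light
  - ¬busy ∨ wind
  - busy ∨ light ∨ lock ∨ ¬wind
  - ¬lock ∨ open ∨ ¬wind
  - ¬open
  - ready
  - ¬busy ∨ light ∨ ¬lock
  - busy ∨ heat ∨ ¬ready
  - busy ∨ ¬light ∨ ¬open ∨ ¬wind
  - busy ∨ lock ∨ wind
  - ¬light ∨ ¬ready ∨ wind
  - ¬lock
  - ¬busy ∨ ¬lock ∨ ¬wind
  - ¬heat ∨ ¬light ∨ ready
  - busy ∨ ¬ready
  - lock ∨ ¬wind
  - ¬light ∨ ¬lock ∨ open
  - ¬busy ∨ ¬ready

UNSATISFIABLE

Case ready = True:
  (¬open) forces open = False.
  (¬lock) forces lock = False.
  (¬busy ∨ lock) forces busy = False.
  Clause (busy ∨ ¬ready) is falsified — contradiction.
Case ready = False:
  Clause (ready) is falsified — contradiction.
Both cases fail, so the formula is unsatisfiable.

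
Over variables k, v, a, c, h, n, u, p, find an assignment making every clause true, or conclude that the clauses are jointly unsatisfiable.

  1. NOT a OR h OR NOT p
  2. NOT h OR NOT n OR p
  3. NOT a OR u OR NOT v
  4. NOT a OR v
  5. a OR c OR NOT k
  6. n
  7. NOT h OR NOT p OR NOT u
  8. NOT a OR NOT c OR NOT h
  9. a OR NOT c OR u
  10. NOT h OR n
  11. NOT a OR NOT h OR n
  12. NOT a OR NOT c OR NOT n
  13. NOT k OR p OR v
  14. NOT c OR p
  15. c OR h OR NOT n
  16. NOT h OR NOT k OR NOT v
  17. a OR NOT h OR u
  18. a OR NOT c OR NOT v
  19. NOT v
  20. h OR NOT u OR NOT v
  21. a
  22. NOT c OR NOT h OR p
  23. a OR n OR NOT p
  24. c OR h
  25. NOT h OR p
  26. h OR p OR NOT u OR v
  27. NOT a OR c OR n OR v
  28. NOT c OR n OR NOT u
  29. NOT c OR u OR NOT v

Case v = True:
  Clause (NOT v) is falsified — contradiction.
Case v = False:
  (NOT a OR v) forces a = False.
  Clause (a) is falsified — contradiction.
Both cases fail, so the formula is unsatisfiable.

Unsatisfiable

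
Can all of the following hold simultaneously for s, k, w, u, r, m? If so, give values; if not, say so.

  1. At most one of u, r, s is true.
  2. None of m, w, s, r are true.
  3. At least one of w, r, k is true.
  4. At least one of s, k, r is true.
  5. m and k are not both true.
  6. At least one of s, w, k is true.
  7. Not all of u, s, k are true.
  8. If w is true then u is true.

s=F, k=T, w=F, u=F, r=F, m=F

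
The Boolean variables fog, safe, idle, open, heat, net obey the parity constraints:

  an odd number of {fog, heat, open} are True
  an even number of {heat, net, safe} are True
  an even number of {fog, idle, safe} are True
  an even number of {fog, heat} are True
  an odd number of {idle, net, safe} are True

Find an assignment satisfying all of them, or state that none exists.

fog=F, safe=T, idle=T, open=T, heat=F, net=T

{fog, heat, open}: 1 true → odd ✓
{heat, net, safe}: 2 true → even ✓
{fog, idle, safe}: 2 true → even ✓
{fog, heat}: 0 true → even ✓
{idle, net, safe}: 3 true → odd ✓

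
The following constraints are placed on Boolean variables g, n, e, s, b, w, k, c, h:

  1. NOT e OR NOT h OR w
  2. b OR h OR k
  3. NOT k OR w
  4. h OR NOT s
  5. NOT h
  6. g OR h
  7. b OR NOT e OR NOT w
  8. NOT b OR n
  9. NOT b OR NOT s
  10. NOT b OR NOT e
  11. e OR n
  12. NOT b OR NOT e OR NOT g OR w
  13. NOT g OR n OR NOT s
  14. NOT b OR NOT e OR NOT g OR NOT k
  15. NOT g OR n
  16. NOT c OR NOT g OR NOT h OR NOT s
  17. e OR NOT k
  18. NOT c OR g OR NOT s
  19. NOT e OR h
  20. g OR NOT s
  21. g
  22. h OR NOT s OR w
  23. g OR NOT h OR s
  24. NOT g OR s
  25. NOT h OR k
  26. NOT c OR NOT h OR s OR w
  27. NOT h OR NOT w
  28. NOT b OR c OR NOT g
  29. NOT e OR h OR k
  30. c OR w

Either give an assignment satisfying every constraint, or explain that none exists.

UNSATISFIABLE

Case g = True:
  (NOT h) forces h = False.
  (h OR NOT s) forces s = False.
  Clause (NOT g OR s) is falsified — contradiction.
Case g = False:
  Clause (g) is falsified — contradiction.
Both cases fail, so the formula is unsatisfiable.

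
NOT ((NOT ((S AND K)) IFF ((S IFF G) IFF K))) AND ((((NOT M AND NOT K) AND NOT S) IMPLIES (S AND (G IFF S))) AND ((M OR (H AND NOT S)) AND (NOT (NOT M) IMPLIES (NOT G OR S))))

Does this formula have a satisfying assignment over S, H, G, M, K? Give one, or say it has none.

S = True, H = False, G = True, M = True, K = False

  NOT ((NOT ((S AND K)) IFF ((S IFF G) IFF K))) = True
    NOT ((S AND K)) IFF ((S IFF G) IFF K) = False
      NOT ((S AND K)) = True
        S AND K = False
      (S IFF G) IFF K = False
        S IFF G = True
  (((NOT M AND NOT K) AND NOT S) IMPLIES (S AND (G IFF S))) AND ((M OR (H AND NOT S)) AND (NOT (NOT M) IMPLIES (NOT G OR S))) = True
    ((NOT M AND NOT K) AND NOT S) IMPLIES (S AND (G IFF S)) = True
      (NOT M AND NOT K) AND NOT S = False
        NOT M AND NOT K = False
          NOT M = False
          NOT K = True
        NOT S = False
      S AND (G IFF S) = True
        G IFF S = True
    (M OR (H AND NOT S)) AND (NOT (NOT M) IMPLIES (NOT G OR S)) = True
      M OR (H AND NOT S) = True
        H AND NOT S = False
          NOT S = False
      NOT (NOT M) IMPLIES (NOT G OR S) = True
        NOT (NOT M) = True
          NOT M = False
        NOT G OR S = True
          NOT G = False
Both conjuncts True, so the formula holds.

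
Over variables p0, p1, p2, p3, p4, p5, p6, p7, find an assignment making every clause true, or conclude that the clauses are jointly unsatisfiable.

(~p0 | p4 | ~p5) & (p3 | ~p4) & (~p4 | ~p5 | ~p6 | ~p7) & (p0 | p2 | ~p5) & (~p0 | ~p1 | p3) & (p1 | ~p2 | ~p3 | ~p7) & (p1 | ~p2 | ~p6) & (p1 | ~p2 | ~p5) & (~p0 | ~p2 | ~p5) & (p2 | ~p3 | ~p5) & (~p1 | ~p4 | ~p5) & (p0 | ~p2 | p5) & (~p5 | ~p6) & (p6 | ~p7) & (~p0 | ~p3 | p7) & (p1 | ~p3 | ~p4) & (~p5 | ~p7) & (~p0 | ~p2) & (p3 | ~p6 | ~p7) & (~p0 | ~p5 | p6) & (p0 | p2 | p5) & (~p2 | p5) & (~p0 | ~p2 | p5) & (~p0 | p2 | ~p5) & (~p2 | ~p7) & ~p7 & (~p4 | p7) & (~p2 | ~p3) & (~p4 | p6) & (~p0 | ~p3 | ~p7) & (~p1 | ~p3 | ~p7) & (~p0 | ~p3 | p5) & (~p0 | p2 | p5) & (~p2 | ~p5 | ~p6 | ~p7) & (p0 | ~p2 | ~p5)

Case p5 = True:
  (~p5 | ~p6) forces p6 = False.
  (p6 | ~p7) forces p7 = False.
  (~p0 | ~p5 | p6) forces p0 = False.
  (p0 | p2 | ~p5) forces p2 = True.
  Clause (p0 | ~p2 | ~p5) is falsified — contradiction.
Case p5 = False:
  (~p2 | p5) forces p2 = False.
  (p0 | p2 | p5) forces p0 = True.
  Clause (~p0 | p2 | p5) is falsified — contradiction.
Both cases fail, so the formula is unsatisfiable.

The formula is unsatisfiable.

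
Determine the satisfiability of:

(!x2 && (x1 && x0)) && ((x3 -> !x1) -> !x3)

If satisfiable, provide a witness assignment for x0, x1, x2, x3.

x0 = True, x1 = True, x2 = False, x3 = True

  !x2 && (x1 && x0) = True
    !x2 = True
    x1 && x0 = True
  (x3 -> !x1) -> !x3 = True
    x3 -> !x1 = False
      !x1 = False
    !x3 = False
Both conjuncts True, so the formula holds.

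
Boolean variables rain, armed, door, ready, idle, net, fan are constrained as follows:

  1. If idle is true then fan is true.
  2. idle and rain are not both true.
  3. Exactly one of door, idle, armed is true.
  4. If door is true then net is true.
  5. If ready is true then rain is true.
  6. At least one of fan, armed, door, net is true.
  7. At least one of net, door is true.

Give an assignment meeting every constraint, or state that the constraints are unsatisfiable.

rain=T, armed=F, door=T, ready=T, idle=F, net=T, fan=F

  (1) idle=F ⇒ fan: vacuous ✓
  (2) idle=F, rain=T — not both ✓
  (3) {door, idle, armed}: 1 true — exactly one ✓
  (4) door=T ⇒ net: T ✓
  (5) ready=T ⇒ rain: T ✓
  (6) {fan, armed, door, net}: 2 true — at least one ✓
  (7) {net, door}: 2 true — at least one ✓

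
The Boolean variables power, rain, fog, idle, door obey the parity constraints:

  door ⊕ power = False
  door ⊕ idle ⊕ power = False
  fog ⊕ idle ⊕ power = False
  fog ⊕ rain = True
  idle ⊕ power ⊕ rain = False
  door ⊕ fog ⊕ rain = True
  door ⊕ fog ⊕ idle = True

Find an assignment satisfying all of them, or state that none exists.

UNSATISFIABLE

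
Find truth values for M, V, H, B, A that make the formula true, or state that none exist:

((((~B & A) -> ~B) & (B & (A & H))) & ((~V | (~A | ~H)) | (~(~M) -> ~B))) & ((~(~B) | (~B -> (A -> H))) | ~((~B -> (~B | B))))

M = False, V = True, H = True, B = True, A = True

  (((~B & A) -> ~B) & (B & (A & H))) & ((~V | (~A | ~H)) | (~(~M) -> ~B)) = True
    ((~B & A) -> ~B) & (B & (A & H)) = True
      (~B & A) -> ~B = True
        ~B & A = False
          ~B = False
        ~B = False
      B & (A & H) = True
        A & H = True
    (~V | (~A | ~H)) | (~(~M) -> ~B) = True
      ~V | (~A | ~H) = False
        ~V = False
        ~A | ~H = False
          ~A = False
          ~H = False
      ~(~M) -> ~B = True
        ~(~M) = False
          ~M = True
        ~B = False
  (~(~B) | (~B -> (A -> H))) | ~((~B -> (~B | B))) = True
    ~(~B) | (~B -> (A -> H)) = True
      ~(~B) = True
        ~B = False
      ~B -> (A -> H) = True
        ~B = False
        A -> H = True
    ~((~B -> (~B | B))) = False
      ~B -> (~B | B) = True
        ~B = False
        ~B | B = True
          ~B = False
Both conjuncts True, so the formula holds.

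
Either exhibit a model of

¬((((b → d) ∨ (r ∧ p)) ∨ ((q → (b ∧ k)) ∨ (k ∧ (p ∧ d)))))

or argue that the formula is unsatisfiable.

r = False, k = False, q = True, p = False, d = False, b = True

  ¬((((b → d) ∨ (r ∧ p)) ∨ ((q → (b ∧ k)) ∨ (k ∧ (p ∧ d))))) = True
    ((b → d) ∨ (r ∧ p)) ∨ ((q → (b ∧ k)) ∨ (k ∧ (p ∧ d))) = False
      (b → d) ∨ (r ∧ p) = False
        b → d = False
        r ∧ p = False
      (q → (b ∧ k)) ∨ (k ∧ (p ∧ d)) = False
        q → (b ∧ k) = False
          b ∧ k = False
        k ∧ (p ∧ d) = False
          p ∧ d = False
The formula evaluates to True.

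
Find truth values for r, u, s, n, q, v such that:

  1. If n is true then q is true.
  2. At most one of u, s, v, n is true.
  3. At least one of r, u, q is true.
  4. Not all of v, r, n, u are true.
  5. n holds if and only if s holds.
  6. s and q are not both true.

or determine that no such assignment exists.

r = False; u = False; s = False; n = False; q = True; v = True

  (1) n=F ⇒ q: vacuous ✓
  (2) {u, s, v, n}: 1 true — at most one ✓
  (3) {r, u, q}: 1 true — at least one ✓
  (4) {v, r, n, u}: 1/4 true — not all ✓
  (5) n=F, s=F — same ✓
  (6) s=F, q=T — not both ✓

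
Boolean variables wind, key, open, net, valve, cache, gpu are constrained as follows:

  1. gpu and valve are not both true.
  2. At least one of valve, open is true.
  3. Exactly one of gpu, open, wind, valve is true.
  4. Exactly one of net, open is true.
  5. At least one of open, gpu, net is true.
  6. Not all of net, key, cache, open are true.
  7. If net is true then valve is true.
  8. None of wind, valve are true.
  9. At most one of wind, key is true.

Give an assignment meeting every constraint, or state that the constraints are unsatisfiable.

wind = False; key = True; open = True; net = False; valve = False; cache = False; gpu = False

  (1) gpu=F, valve=F — not both ✓
  (2) {valve, open}: 1 true — at least one ✓
  (3) {gpu, open, wind, valve}: 1 true — exactly one ✓
  (4) {net, open}: 1 true — exactly one ✓
  (5) {open, gpu, net}: 1 true — at least one ✓
  (6) {net, key, cache, open}: 2/4 true — not all ✓
  (7) net=F ⇒ valve: vacuous ✓
  (8) {wind, valve}: 0 true — none ✓
  (9) {wind, key}: 1 true — at most one ✓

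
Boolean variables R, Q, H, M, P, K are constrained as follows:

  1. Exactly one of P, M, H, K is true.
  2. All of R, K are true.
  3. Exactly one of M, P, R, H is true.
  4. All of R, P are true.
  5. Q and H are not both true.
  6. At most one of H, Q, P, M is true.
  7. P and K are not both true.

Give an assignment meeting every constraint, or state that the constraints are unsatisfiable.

Case K = True:
  (1) with K=T forces P = False.
  Constraint (4) is violated (P=F) — contradiction.
Case K = False:
  Constraint (2) is violated (K=F) — contradiction.
Both cases fail — unsatisfiable.

Unsatisfiable — no assignment works.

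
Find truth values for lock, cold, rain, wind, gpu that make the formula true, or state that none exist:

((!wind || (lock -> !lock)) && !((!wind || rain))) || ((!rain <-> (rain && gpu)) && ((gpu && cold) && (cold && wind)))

lock = False; cold = False; rain = False; wind = True; gpu = True

  ((!wind || (lock -> !lock)) && !((!wind || rain))) || ((!rain <-> (rain && gpu)) && ((gpu && cold) && (cold && wind))) = True
    (!wind || (lock -> !lock)) && !((!wind || rain)) = True
      !wind || (lock -> !lock) = True
        !wind = False
        lock -> !lock = True
          !lock = True
      !((!wind || rain)) = True
        !wind || rain = False
          !wind = False
    (!rain <-> (rain && gpu)) && ((gpu && cold) && (cold && wind)) = False
      !rain <-> (rain && gpu) = False
        !rain = True
        rain && gpu = False
      (gpu && cold) && (cold && wind) = False
        gpu && cold = False
        cold && wind = False
The formula evaluates to True.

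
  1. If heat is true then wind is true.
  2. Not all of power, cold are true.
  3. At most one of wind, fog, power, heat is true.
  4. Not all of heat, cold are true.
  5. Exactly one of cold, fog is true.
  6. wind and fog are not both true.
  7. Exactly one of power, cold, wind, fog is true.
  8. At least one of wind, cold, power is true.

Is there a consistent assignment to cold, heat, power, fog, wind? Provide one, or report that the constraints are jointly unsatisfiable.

cold=T; heat=F; power=F; fog=F; wind=F

  (1) heat=F ⇒ wind: vacuous ✓
  (2) {power, cold}: 1/2 true — not all ✓
  (3) {wind, fog, power, heat}: 0 true — at most one ✓
  (4) {heat, cold}: 1/2 true — not all ✓
  (5) {cold, fog}: 1 true — exactly one ✓
  (6) wind=F, fog=F — not both ✓
  (7) {power, cold, wind, fog}: 1 true — exactly one ✓
  (8) {wind, cold, power}: 1 true — at least one ✓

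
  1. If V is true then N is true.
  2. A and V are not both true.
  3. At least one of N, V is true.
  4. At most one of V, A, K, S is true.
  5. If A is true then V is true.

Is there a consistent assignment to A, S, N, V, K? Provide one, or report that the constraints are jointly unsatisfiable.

A = False, S = True, N = True, V = False, K = False

  (1) V=F ⇒ N: vacuous ✓
  (2) A=F, V=F — not both ✓
  (3) {N, V}: 1 true — at least one ✓
  (4) {V, A, K, S}: 1 true — at most one ✓
  (5) A=F ⇒ V: vacuous ✓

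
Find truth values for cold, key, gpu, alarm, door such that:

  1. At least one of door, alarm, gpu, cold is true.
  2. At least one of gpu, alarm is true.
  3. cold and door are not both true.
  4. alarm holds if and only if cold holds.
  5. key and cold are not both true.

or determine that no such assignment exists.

cold = True, key = False, gpu = False, alarm = True, door = False

  (1) {door, alarm, gpu, cold}: 2 true — at least one ✓
  (2) {gpu, alarm}: 1 true — at least one ✓
  (3) cold=T, door=F — not both ✓
  (4) alarm=T, cold=T — same ✓
  (5) key=F, cold=T — not both ✓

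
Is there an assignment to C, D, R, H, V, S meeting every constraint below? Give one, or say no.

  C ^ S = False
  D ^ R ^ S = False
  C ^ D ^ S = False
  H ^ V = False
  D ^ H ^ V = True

Unsatisfiable

Adding constraints 1, 3, 4, 5 mod 2: every variable appears an even number of times on the left, so the left side is 0.
But the right sides sum to 1 (mod 2). 0 ≠ 1 — the system is inconsistent.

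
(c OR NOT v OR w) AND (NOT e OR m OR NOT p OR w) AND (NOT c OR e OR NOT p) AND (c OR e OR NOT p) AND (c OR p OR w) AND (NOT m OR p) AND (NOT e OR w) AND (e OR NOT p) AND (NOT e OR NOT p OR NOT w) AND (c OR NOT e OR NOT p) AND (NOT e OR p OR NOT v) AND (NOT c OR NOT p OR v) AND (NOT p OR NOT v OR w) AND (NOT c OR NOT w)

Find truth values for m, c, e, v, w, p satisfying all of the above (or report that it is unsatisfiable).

Set m = False.
Set c = True.
  then (NOT c OR NOT w) forces w = False.
  then (NOT e OR w) forces e = False.
  then (e OR NOT p) forces p = False.
Set v = False.
All clauses satisfied.

m=F; c=T; e=F; v=F; w=F; p=F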